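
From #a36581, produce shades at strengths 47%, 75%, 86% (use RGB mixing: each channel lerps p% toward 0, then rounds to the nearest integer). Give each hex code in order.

#563644, #291920, #170e12

#a36581 is rgb(163, 101, 129).
47%: (163 − 76.61 = 86.39→86, 101 − 47.47 = 53.53→54, 129 − 60.63 = 68.37→68) → #563644
75%: (163 − 122.25 = 40.75→41, 101 − 75.75 = 25.25→25, 129 − 96.75 = 32.25→32) → #291920
86%: (163 − 140.18 = 22.82→23, 101 − 86.86 = 14.14→14, 129 − 110.94 = 18.06→18) → #170e12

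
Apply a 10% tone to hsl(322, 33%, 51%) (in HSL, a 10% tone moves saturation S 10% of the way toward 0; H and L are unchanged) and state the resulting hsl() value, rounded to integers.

S moves 10% from 33 toward 0: 33 − 3.3 = 29.7 → 30.
H and L are unchanged.

hsl(322, 30%, 51%)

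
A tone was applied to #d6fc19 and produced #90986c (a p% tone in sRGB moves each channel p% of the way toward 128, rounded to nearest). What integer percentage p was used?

#d6fc19 is rgb(214, 252, 25); #90986c is rgb(144, 152, 108).
On the G channel (widest range): 152 ≈ 252 + (p/100)(128 − 252), so p ≈ 100×(152 − 252)/(128 − 252) = -10000/-124 = 80.65.
p = 81 reproduces all three channels after rounding.

81%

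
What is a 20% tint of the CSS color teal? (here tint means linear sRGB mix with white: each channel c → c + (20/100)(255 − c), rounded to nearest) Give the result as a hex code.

#339999

CSS teal is rgb(0, 128, 128).
Lerp each channel 20% toward 255:
  R: 0 + 0.2×(255−0) = 0 + 51 = 51 → 51
  G: 128 + 0.2×(255−128) = 128 + 25.4 = 153.4 → 153
  B: 128 + 0.2×(255−128) = 128 + 25.4 = 153.4 → 153
rgb(51, 153, 153) = #339999.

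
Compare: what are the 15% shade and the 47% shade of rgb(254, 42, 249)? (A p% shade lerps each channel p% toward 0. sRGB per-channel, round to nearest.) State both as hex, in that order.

#d824d4, #871684

15% shade:
  R: 254 + 0.15×(0−254) = 254 − 38.1 = 215.9 → 216
  G: 42 + 0.15×(0−42) = 42 − 6.3 = 35.7 → 36
  B: 249 + 0.15×(0−249) = 249 − 37.35 = 211.65 → 212
  → #d824d4
47% shade:
  R: 254 − 119.38 = 134.62 → 135
  G: 42 + 0.47×(0−42) = 42 − 19.74 = 22.26 → 22
  B: 249 + 0.47×(0−249) = 249 − 117.03 = 131.97 → 132
  → #871684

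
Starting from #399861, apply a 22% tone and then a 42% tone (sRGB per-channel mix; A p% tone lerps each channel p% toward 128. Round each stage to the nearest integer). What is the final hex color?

#399861 is rgb(57, 152, 97).
Per channel, c → c + 0.22(128 − c):
  R: 57 + 0.22×(128−57) = 57 + 15.62 = 72.62 → 73
  G: 152 + 0.22×(128−152) = 152 − 5.28 = 146.72 → 147
  B: 97 + 6.82 = 103.82 → 104
After the tone: rgb(73, 147, 104) = #499368.
Per channel, c → c + 0.42(128 − c):
  R: 73 + 0.42×(128−73) = 73 + 23.1 = 96.1 → 96
  G: 147 − 7.98 = 139.02 → 139
  B: 104 + 0.42×(128−104) = 104 + 10.08 = 114.08 → 114
rgb(96, 139, 114) = #608b72.

#608b72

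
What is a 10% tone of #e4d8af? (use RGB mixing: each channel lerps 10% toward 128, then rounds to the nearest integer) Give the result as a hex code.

#dacfaa

#e4d8af is rgb(228, 216, 175).
Lerp each channel 10% toward 128:
  R: 228 − 10 = 218 → 218
  G: 216 − 8.8 = 207.2 → 207
  B: 175 + 0.1×(128−175) = 175 − 4.7 = 170.3 → 170
rgb(218, 207, 170) = #dacfaa.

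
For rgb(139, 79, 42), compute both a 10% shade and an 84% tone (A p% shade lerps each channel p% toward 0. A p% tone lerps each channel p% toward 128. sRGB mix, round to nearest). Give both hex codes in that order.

10% shade:
  R: 139 − 13.9 = 125.1 → 125
  G: 79 + 0.1×(0−79) = 79 − 7.9 = 71.1 → 71
  B: 42 − 4.2 = 37.8 → 38
  → #7D4726
84% tone:
  R: 139 − 9.24 = 129.76 → 130
  G: 79 + 41.16 = 120.16 → 120
  B: 42 + 0.84×(128−42) = 42 + 72.24 = 114.24 → 114
  → #827872

#7D4726, #827872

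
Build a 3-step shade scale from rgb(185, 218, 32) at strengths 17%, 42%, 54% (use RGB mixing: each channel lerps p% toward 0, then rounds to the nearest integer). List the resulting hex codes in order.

#9ab51b, #6b7e13, #55640f

17%: (185 − 31.45 = 153.55→154, 218 − 37.06 = 180.94→181, 32 − 5.44 = 26.56→27) → #9ab51b
42%: (185 − 77.7 = 107.3→107, 218 − 91.56 = 126.44→126, 32 − 13.44 = 18.56→19) → #6b7e13
54%: (185 − 99.9 = 85.1→85, 218 − 117.72 = 100.28→100, 32 − 17.28 = 14.72→15) → #55640f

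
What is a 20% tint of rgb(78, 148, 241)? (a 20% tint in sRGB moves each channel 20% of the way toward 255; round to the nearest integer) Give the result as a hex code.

Per channel, c → c + 0.2(255 − c):
  R: 78 + 35.4 = 113.4 → 113
  G: 148 + 0.2×(255−148) = 148 + 21.4 = 169.4 → 169
  B: 241 + 2.8 = 243.8 → 244
rgb(113, 169, 244) = #71A9F4.

#71A9F4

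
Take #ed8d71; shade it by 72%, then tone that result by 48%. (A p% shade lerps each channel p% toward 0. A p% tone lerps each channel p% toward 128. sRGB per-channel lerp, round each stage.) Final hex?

#ed8d71 is rgb(237, 141, 113).
Lerp each channel 72% toward 0:
  R: 237 − 170.64 = 66.36 → 66
  G: 141 − 101.52 = 39.48 → 39
  B: 113 + 0.72×(0−113) = 113 − 81.36 = 31.64 → 32
After the shade: rgb(66, 39, 32) = #422720.
Lerp each channel 48% toward 128:
  R: 66 + 29.76 = 95.76 → 96
  G: 39 + 42.72 = 81.72 → 82
  B: 32 + 0.48×(128−32) = 32 + 46.08 = 78.08 → 78
rgb(96, 82, 78) = #60524e.

#60524e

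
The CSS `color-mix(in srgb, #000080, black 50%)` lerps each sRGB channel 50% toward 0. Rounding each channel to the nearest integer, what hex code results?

#000080 is rgb(0, 0, 128).
Per channel, c → c + 0.5(0 − c):
  R: 0 + 0.5×(0−0) = 0 + 0 = 0 → 0
  G: 0 + 0.5×(0−0) = 0 + 0 = 0 → 0
  B: 128 − 64 = 64 → 64
rgb(0, 0, 64) = #000040.

#000040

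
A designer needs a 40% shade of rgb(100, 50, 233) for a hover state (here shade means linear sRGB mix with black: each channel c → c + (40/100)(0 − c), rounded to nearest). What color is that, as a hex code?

#3C1E8C

Per channel, c → c + 0.4(0 − c):
  R: 100 − 40 = 60 → 60
  G: 50 + 0.4×(0−50) = 50 − 20 = 30 → 30
  B: 233 − 93.2 = 139.8 → 140
rgb(60, 30, 140) = #3C1E8C.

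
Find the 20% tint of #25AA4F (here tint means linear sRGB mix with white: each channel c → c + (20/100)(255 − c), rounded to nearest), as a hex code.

#25AA4F is rgb(37, 170, 79).
Per channel, c → c + 0.2(255 − c):
  R: 37 + 43.6 = 80.6 → 81
  G: 170 + 0.2×(255−170) = 170 + 17 = 187 → 187
  B: 79 + 0.2×(255−79) = 79 + 35.2 = 114.2 → 114
rgb(81, 187, 114) = #51BB72.

#51BB72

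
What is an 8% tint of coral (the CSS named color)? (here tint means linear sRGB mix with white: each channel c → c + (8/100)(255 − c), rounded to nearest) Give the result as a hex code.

CSS coral is rgb(255, 127, 80).
Lerp each channel 8% toward 255:
  R: 255 + 0.08×(255−255) = 255 + 0 = 255 → 255
  G: 127 + 0.08×(255−127) = 127 + 10.24 = 137.24 → 137
  B: 80 + 0.08×(255−80) = 80 + 14 = 94 → 94
rgb(255, 137, 94) = #FF895E.

#FF895E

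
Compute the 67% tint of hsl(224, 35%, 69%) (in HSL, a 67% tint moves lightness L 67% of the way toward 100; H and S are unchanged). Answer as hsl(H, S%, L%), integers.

hsl(224, 35%, 90%)

L moves 67% from 69 toward 100: 69 + 20.77 = 89.77 → 90.
H and S are unchanged.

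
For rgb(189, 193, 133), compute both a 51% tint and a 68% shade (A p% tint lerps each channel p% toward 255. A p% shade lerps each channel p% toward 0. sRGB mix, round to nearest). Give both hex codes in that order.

51% tint:
  R: 189 + 0.51×(255−189) = 189 + 33.66 = 222.66 → 223
  G: 193 + 31.62 = 224.62 → 225
  B: 133 + 62.22 = 195.22 → 195
  → #DFE1C3
68% shade:
  R: 189 − 128.52 = 60.48 → 60
  G: 193 + 0.68×(0−193) = 193 − 131.24 = 61.76 → 62
  B: 133 + 0.68×(0−133) = 133 − 90.44 = 42.56 → 43
  → #3C3E2B

#DFE1C3, #3C3E2B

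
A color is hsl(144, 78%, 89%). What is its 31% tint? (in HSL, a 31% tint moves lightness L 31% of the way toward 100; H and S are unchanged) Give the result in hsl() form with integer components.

hsl(144, 78%, 92%)

L moves 31% from 89 toward 100: 89 + 3.41 = 92.41 → 92.
H and S are unchanged.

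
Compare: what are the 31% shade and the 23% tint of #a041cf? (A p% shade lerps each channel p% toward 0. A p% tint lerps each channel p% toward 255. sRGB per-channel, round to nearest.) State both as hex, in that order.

#6e2d8f, #b66dda

#a041cf is rgb(160, 65, 207).
31% shade:
  R: 160 + 0.31×(0−160) = 160 − 49.6 = 110.4 → 110
  G: 65 + 0.31×(0−65) = 65 − 20.15 = 44.85 → 45
  B: 207 − 64.17 = 142.83 → 143
  → #6e2d8f
23% tint:
  R: 160 + 0.23×(255−160) = 160 + 21.85 = 181.85 → 182
  G: 65 + 0.23×(255−65) = 65 + 43.7 = 108.7 → 109
  B: 207 + 11.04 = 218.04 → 218
  → #b66dda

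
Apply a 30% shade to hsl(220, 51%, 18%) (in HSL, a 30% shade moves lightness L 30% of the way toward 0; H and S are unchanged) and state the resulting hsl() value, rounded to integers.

hsl(220, 51%, 13%)

L moves 30% from 18 toward 0: 18 − 5.4 = 12.6 → 13.
H and S are unchanged.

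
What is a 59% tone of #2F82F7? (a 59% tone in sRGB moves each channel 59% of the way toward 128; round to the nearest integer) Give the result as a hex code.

#2F82F7 is rgb(47, 130, 247).
Per channel, c → c + 0.59(128 − c):
  R: 47 + 0.59×(128−47) = 47 + 47.79 = 94.79 → 95
  G: 130 + 0.59×(128−130) = 130 − 1.18 = 128.82 → 129
  B: 247 − 70.21 = 176.79 → 177
rgb(95, 129, 177) = #5F81B1.

#5F81B1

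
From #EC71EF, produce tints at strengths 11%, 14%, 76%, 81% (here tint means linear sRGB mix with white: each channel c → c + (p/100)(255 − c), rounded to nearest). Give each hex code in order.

#EC71EF is rgb(236, 113, 239).
11%: (236 + 2.09 = 238.09→238, 113 + 15.62 = 128.62→129, 239 + 1.76 = 240.76→241) → #EE81F1
14%: (236 + 2.66 = 238.66→239, 113 + 19.88 = 132.88→133, 239 + 2.24 = 241.24→241) → #EF85F1
76%: (236 + 14.44 = 250.44→250, 113 + 107.92 = 220.92→221, 239 + 12.16 = 251.16→251) → #FADDFB
81%: (236 + 15.39 = 251.39→251, 113 + 115.02 = 228.02→228, 239 + 12.96 = 251.96→252) → #FBE4FC

#EE81F1, #EF85F1, #FADDFB, #FBE4FC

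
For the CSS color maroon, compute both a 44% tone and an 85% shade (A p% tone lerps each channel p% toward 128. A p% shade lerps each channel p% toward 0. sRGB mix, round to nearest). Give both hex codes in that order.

CSS maroon is rgb(128, 0, 0).
44% tone:
  R: 128 + 0 = 128 → 128
  G: 0 + 0.44×(128−0) = 0 + 56.32 = 56.32 → 56
  B: 0 + 0.44×(128−0) = 0 + 56.32 = 56.32 → 56
  → #803838
85% shade:
  R: 128 + 0.85×(0−128) = 128 − 108.8 = 19.2 → 19
  G: 0 + 0 = 0 → 0
  B: 0 + 0.85×(0−0) = 0 + 0 = 0 → 0
  → #130000

#803838, #130000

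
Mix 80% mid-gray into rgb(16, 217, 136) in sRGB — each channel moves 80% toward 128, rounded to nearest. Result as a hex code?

#6A9282

An 80% tone moves each channel 80% toward 128:
  R: 16 + 0.8×(128−16) = 16 + 89.6 = 105.6 → 106
  G: 217 + 0.8×(128−217) = 217 − 71.2 = 145.8 → 146
  B: 136 − 6.4 = 129.6 → 130
rgb(106, 146, 130) = #6A9282.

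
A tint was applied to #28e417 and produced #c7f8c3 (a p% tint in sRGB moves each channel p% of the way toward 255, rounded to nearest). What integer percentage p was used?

#28e417 is rgb(40, 228, 23); #c7f8c3 is rgb(199, 248, 195).
On the B channel (widest range): 195 ≈ 23 + (p/100)(255 − 23), so p ≈ 100×(195 − 23)/(255 − 23) = 17200/232 = 74.14.
p = 74 reproduces all three channels after rounding.

74%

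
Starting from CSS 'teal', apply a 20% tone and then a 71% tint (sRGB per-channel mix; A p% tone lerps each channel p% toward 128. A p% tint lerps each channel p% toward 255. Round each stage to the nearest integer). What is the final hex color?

#BDDADA

CSS teal is rgb(0, 128, 128).
Per channel, c → c + 0.2(128 − c):
  R: 0 + 25.6 = 25.6 → 26
  G: 128 + 0.2×(128−128) = 128 + 0 = 128 → 128
  B: 128 + 0.2×(128−128) = 128 + 0 = 128 → 128
After the tone: rgb(26, 128, 128) = #1A8080.
Lerp each channel 71% toward 255:
  R: 26 + 162.59 = 188.59 → 189
  G: 128 + 0.71×(255−128) = 128 + 90.17 = 218.17 → 218
  B: 128 + 0.71×(255−128) = 128 + 90.17 = 218.17 → 218
rgb(189, 218, 218) = #BDDADA.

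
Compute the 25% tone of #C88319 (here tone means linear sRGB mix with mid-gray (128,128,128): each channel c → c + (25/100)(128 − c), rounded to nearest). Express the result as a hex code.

#B68233

#C88319 is rgb(200, 131, 25).
A 25% tone moves each channel 25% toward 128:
  R: 200 + 0.25×(128−200) = 200 − 18 = 182 → 182
  G: 131 − 0.75 = 130.25 → 130
  B: 25 + 25.75 = 50.75 → 51
rgb(182, 130, 51) = #B68233.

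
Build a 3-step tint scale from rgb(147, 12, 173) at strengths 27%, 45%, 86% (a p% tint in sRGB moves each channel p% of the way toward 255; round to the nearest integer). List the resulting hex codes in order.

27%: (147 + 29.16 = 176.16→176, 12 + 65.61 = 77.61→78, 173 + 22.14 = 195.14→195) → #b04ec3
45%: (147 + 48.6 = 195.6→196, 12 + 109.35 = 121.35→121, 173 + 36.9 = 209.9→210) → #c479d2
86%: (147 + 92.88 = 239.88→240, 12 + 208.98 = 220.98→221, 173 + 70.52 = 243.52→244) → #f0ddf4

#b04ec3, #c479d2, #f0ddf4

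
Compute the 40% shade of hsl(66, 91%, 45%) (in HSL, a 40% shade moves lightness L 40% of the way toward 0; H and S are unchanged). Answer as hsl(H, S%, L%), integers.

hsl(66, 91%, 27%)

L moves 40% from 45 toward 0: 45 − 18 = 27 → 27.
H and S are unchanged.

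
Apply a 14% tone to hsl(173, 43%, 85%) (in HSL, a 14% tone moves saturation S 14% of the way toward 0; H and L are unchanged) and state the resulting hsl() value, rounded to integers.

S moves 14% from 43 toward 0: 43 − 6.02 = 36.98 → 37.
H and L are unchanged.

hsl(173, 37%, 85%)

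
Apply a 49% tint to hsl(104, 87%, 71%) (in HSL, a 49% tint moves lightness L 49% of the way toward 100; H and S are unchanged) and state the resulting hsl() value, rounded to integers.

L moves 49% from 71 toward 100: 71 + 14.21 = 85.21 → 85.
H and S are unchanged.

hsl(104, 87%, 85%)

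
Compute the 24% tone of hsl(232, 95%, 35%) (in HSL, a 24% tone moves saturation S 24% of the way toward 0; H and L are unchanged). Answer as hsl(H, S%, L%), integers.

hsl(232, 72%, 35%)

S moves 24% from 95 toward 0: 95 − 22.8 = 72.2 → 72.
H and L are unchanged.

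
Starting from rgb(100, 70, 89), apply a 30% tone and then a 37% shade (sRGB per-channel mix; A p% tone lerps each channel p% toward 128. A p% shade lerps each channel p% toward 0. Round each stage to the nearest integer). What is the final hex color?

A 30% tone moves each channel 30% toward 128:
  R: 100 + 8.4 = 108.4 → 108
  G: 70 + 0.3×(128−70) = 70 + 17.4 = 87.4 → 87
  B: 89 + 0.3×(128−89) = 89 + 11.7 = 100.7 → 101
After the tone: rgb(108, 87, 101) = #6C5765.
Lerp each channel 37% toward 0:
  R: 108 + 0.37×(0−108) = 108 − 39.96 = 68.04 → 68
  G: 87 − 32.19 = 54.81 → 55
  B: 101 + 0.37×(0−101) = 101 − 37.37 = 63.63 → 64
rgb(68, 55, 64) = #443740.

#443740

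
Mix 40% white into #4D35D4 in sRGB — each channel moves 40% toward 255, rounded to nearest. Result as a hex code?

#4D35D4 is rgb(77, 53, 212).
Lerp each channel 40% toward 255:
  R: 77 + 0.4×(255−77) = 77 + 71.2 = 148.2 → 148
  G: 53 + 80.8 = 133.8 → 134
  B: 212 + 0.4×(255−212) = 212 + 17.2 = 229.2 → 229
rgb(148, 134, 229) = #9486E5.

#9486E5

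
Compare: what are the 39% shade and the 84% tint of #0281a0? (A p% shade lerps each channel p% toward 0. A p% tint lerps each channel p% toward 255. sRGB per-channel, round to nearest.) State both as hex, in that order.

#014f62, #d7ebf0

#0281a0 is rgb(2, 129, 160).
39% shade:
  R: 2 + 0.39×(0−2) = 2 − 0.78 = 1.22 → 1
  G: 129 + 0.39×(0−129) = 129 − 50.31 = 78.69 → 79
  B: 160 − 62.4 = 97.6 → 98
  → #014f62
84% tint:
  R: 2 + 212.52 = 214.52 → 215
  G: 129 + 0.84×(255−129) = 129 + 105.84 = 234.84 → 235
  B: 160 + 0.84×(255−160) = 160 + 79.8 = 239.8 → 240
  → #d7ebf0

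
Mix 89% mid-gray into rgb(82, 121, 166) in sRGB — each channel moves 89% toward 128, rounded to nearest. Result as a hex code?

An 89% tone moves each channel 89% toward 128:
  R: 82 + 40.94 = 122.94 → 123
  G: 121 + 0.89×(128−121) = 121 + 6.23 = 127.23 → 127
  B: 166 + 0.89×(128−166) = 166 − 33.82 = 132.18 → 132
rgb(123, 127, 132) = #7b7f84.

#7b7f84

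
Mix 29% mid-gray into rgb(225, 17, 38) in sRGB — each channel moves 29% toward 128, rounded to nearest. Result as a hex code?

#C53140

Lerp each channel 29% toward 128:
  R: 225 + 0.29×(128−225) = 225 − 28.13 = 196.87 → 197
  G: 17 + 32.19 = 49.19 → 49
  B: 38 + 0.29×(128−38) = 38 + 26.1 = 64.1 → 64
rgb(197, 49, 64) = #C53140.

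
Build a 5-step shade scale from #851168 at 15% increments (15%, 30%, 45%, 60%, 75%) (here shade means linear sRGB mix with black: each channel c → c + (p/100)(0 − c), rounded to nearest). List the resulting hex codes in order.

#710e58, #5d0c49, #490939, #35072a, #21041a

#851168 is rgb(133, 17, 104).
15%: (133 − 19.95 = 113.05→113, 17 − 2.55 = 14.45→14, 104 − 15.6 = 88.4→88) → #710e58
30%: (133 − 39.9 = 93.1→93, 17 − 5.1 = 11.9→12, 104 − 31.2 = 72.8→73) → #5d0c49
45%: (133 − 59.85 = 73.15→73, 17 − 7.65 = 9.35→9, 104 − 46.8 = 57.2→57) → #490939
60%: (133 − 79.8 = 53.2→53, 17 − 10.2 = 6.8→7, 104 − 62.4 = 41.6→42) → #35072a
75%: (133 − 99.75 = 33.25→33, 17 − 12.75 = 4.25→4, 104 − 78 = 26→26) → #21041a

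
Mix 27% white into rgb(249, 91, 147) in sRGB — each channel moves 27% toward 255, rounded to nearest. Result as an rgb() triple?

A 27% tint moves each channel 27% toward 255:
  R: 249 + 1.62 = 250.62 → 251
  G: 91 + 0.27×(255−91) = 91 + 44.28 = 135.28 → 135
  B: 147 + 29.16 = 176.16 → 176

rgb(251, 135, 176)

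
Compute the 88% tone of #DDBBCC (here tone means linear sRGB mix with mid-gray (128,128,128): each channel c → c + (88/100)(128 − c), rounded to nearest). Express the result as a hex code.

#8B8789

#DDBBCC is rgb(221, 187, 204).
Per channel, c → c + 0.88(128 − c):
  R: 221 − 81.84 = 139.16 → 139
  G: 187 + 0.88×(128−187) = 187 − 51.92 = 135.08 → 135
  B: 204 + 0.88×(128−204) = 204 − 66.88 = 137.12 → 137
rgb(139, 135, 137) = #8B8789.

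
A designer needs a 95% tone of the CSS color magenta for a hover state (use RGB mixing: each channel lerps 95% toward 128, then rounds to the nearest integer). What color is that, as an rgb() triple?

rgb(134, 122, 134)

CSS magenta is rgb(255, 0, 255).
Per channel, c → c + 0.95(128 − c):
  R: 255 + 0.95×(128−255) = 255 − 120.65 = 134.35 → 134
  G: 0 + 0.95×(128−0) = 0 + 121.6 = 121.6 → 122
  B: 255 − 120.65 = 134.35 → 134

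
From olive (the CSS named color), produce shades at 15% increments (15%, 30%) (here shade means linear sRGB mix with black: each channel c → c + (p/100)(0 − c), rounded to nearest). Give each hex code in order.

#6D6D00, #5A5A00

CSS olive is rgb(128, 128, 0).
15%: (128 − 19.2 = 108.8→109, 128 − 19.2 = 108.8→109, 0→0) → #6D6D00
30%: (128 − 38.4 = 89.6→90, 128 − 38.4 = 89.6→90, 0→0) → #5A5A00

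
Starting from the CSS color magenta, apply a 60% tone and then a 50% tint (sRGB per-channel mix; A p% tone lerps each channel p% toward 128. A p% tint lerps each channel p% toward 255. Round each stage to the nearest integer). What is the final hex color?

#D9A6D9

CSS magenta is rgb(255, 0, 255).
Per channel, c → c + 0.6(128 − c):
  R: 255 + 0.6×(128−255) = 255 − 76.2 = 178.8 → 179
  G: 0 + 76.8 = 76.8 → 77
  B: 255 + 0.6×(128−255) = 255 − 76.2 = 178.8 → 179
After the tone: rgb(179, 77, 179) = #B34DB3.
Lerp each channel 50% toward 255:
  R: 179 + 0.5×(255−179) = 179 + 38 = 217 → 217
  G: 77 + 89 = 166 → 166
  B: 179 + 0.5×(255−179) = 179 + 38 = 217 → 217
rgb(217, 166, 217) = #D9A6D9.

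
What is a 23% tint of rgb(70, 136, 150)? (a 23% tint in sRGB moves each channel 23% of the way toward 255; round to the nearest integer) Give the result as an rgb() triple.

rgb(113, 163, 174)

Lerp each channel 23% toward 255:
  R: 70 + 42.55 = 112.55 → 113
  G: 136 + 27.37 = 163.37 → 163
  B: 150 + 0.23×(255−150) = 150 + 24.15 = 174.15 → 174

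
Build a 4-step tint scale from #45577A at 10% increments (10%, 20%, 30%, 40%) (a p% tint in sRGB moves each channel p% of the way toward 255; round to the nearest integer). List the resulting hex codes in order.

#586887, #6A7995, #7D89A2, #8F9AAF

#45577A is rgb(69, 87, 122).
10%: (69 + 18.6 = 87.6→88, 87 + 16.8 = 103.8→104, 122 + 13.3 = 135.3→135) → #586887
20%: (69 + 37.2 = 106.2→106, 87 + 33.6 = 120.6→121, 122 + 26.6 = 148.6→149) → #6A7995
30%: (69 + 55.8 = 124.8→125, 87 + 50.4 = 137.4→137, 122 + 39.9 = 161.9→162) → #7D89A2
40%: (69 + 74.4 = 143.4→143, 87 + 67.2 = 154.2→154, 122 + 53.2 = 175.2→175) → #8F9AAF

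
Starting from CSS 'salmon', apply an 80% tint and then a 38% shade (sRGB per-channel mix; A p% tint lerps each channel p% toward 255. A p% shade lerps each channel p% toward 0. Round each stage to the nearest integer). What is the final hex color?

CSS salmon is rgb(250, 128, 114).
Per channel, c → c + 0.8(255 − c):
  R: 250 + 0.8×(255−250) = 250 + 4 = 254 → 254
  G: 128 + 101.6 = 229.6 → 230
  B: 114 + 0.8×(255−114) = 114 + 112.8 = 226.8 → 227
After the tint: rgb(254, 230, 227) = #FEE6E3.
Lerp each channel 38% toward 0:
  R: 254 + 0.38×(0−254) = 254 − 96.52 = 157.48 → 157
  G: 230 − 87.4 = 142.6 → 143
  B: 227 + 0.38×(0−227) = 227 − 86.26 = 140.74 → 141
rgb(157, 143, 141) = #9D8F8D.

#9D8F8D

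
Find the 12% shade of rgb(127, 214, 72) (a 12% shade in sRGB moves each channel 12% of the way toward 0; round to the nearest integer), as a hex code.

A 12% shade moves each channel 12% toward 0:
  R: 127 + 0.12×(0−127) = 127 − 15.24 = 111.76 → 112
  G: 214 + 0.12×(0−214) = 214 − 25.68 = 188.32 → 188
  B: 72 − 8.64 = 63.36 → 63
rgb(112, 188, 63) = #70BC3F.

#70BC3F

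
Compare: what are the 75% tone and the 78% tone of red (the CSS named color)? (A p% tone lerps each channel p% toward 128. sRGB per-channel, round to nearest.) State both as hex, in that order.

#a06060, #9c6464

CSS red is rgb(255, 0, 0).
75% tone:
  R: 255 − 95.25 = 159.75 → 160
  G: 0 + 0.75×(128−0) = 0 + 96 = 96 → 96
  B: 0 + 96 = 96 → 96
  → #a06060
78% tone:
  R: 255 + 0.78×(128−255) = 255 − 99.06 = 155.94 → 156
  G: 0 + 0.78×(128−0) = 0 + 99.84 = 99.84 → 100
  B: 0 + 0.78×(128−0) = 0 + 99.84 = 99.84 → 100
  → #9c6464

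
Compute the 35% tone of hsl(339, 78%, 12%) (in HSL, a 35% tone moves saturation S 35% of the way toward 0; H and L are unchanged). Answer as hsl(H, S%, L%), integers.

hsl(339, 51%, 12%)

S moves 35% from 78 toward 0: 78 − 27.3 = 50.7 → 51.
H and L are unchanged.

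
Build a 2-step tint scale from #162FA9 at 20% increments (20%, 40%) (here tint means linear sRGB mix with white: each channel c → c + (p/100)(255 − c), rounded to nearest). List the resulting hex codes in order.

#162FA9 is rgb(22, 47, 169).
20%: (22 + 46.6 = 68.6→69, 47 + 41.6 = 88.6→89, 169 + 17.2 = 186.2→186) → #4559BA
40%: (22 + 93.2 = 115.2→115, 47 + 83.2 = 130.2→130, 169 + 34.4 = 203.4→203) → #7382CB

#4559BA, #7382CB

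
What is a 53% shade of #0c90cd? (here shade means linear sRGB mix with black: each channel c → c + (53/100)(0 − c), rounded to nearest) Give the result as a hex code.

#064460

#0c90cd is rgb(12, 144, 205).
A 53% shade moves each channel 53% toward 0:
  R: 12 − 6.36 = 5.64 → 6
  G: 144 − 76.32 = 67.68 → 68
  B: 205 + 0.53×(0−205) = 205 − 108.65 = 96.35 → 96
rgb(6, 68, 96) = #064460.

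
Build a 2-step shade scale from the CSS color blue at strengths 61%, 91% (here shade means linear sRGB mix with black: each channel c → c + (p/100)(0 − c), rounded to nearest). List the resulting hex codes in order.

CSS blue is rgb(0, 0, 255).
61%: (0→0, 0→0, 255 − 155.55 = 99.45→99) → #000063
91%: (0→0, 0→0, 255 − 232.05 = 22.95→23) → #000017

#000063, #000017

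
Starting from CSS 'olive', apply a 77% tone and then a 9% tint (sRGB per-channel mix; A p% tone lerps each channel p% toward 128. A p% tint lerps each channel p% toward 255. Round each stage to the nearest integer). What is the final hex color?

CSS olive is rgb(128, 128, 0).
Per channel, c → c + 0.77(128 − c):
  R: 128 + 0 = 128 → 128
  G: 128 + 0.77×(128−128) = 128 + 0 = 128 → 128
  B: 0 + 98.56 = 98.56 → 99
After the tone: rgb(128, 128, 99) = #808063.
Lerp each channel 9% toward 255:
  R: 128 + 0.09×(255−128) = 128 + 11.43 = 139.43 → 139
  G: 128 + 0.09×(255−128) = 128 + 11.43 = 139.43 → 139
  B: 99 + 0.09×(255−99) = 99 + 14.04 = 113.04 → 113
rgb(139, 139, 113) = #8b8b71.

#8b8b71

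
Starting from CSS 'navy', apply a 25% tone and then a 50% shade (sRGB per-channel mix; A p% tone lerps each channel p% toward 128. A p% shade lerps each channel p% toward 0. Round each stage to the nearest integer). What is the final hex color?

CSS navy is rgb(0, 0, 128).
Lerp each channel 25% toward 128:
  R: 0 + 32 = 32 → 32
  G: 0 + 0.25×(128−0) = 0 + 32 = 32 → 32
  B: 128 + 0.25×(128−128) = 128 + 0 = 128 → 128
After the tone: rgb(32, 32, 128) = #202080.
Per channel, c → c + 0.5(0 − c):
  R: 32 − 16 = 16 → 16
  G: 32 + 0.5×(0−32) = 32 − 16 = 16 → 16
  B: 128 + 0.5×(0−128) = 128 − 64 = 64 → 64
rgb(16, 16, 64) = #101040.

#101040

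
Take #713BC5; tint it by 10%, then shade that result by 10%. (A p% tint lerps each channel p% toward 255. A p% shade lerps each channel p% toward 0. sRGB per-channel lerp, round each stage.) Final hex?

#713BC5 is rgb(113, 59, 197).
Per channel, c → c + 0.1(255 − c):
  R: 113 + 0.1×(255−113) = 113 + 14.2 = 127.2 → 127
  G: 59 + 19.6 = 78.6 → 79
  B: 197 + 5.8 = 202.8 → 203
After the tint: rgb(127, 79, 203) = #7F4FCB.
A 10% shade moves each channel 10% toward 0:
  R: 127 + 0.1×(0−127) = 127 − 12.7 = 114.3 → 114
  G: 79 + 0.1×(0−79) = 79 − 7.9 = 71.1 → 71
  B: 203 − 20.3 = 182.7 → 183
rgb(114, 71, 183) = #7247B7.

#7247B7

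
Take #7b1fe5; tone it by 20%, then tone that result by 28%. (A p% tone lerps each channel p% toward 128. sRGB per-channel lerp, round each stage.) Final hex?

#7b1fe5 is rgb(123, 31, 229).
Per channel, c → c + 0.2(128 − c):
  R: 123 + 0.2×(128−123) = 123 + 1 = 124 → 124
  G: 31 + 0.2×(128−31) = 31 + 19.4 = 50.4 → 50
  B: 229 − 20.2 = 208.8 → 209
After the tone: rgb(124, 50, 209) = #7c32d1.
A 28% tone moves each channel 28% toward 128:
  R: 124 + 0.28×(128−124) = 124 + 1.12 = 125.12 → 125
  G: 50 + 21.84 = 71.84 → 72
  B: 209 + 0.28×(128−209) = 209 − 22.68 = 186.32 → 186
rgb(125, 72, 186) = #7d48ba.

#7d48ba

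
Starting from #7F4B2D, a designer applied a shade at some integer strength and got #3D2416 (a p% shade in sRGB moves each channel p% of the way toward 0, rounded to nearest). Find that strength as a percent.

#7F4B2D is rgb(127, 75, 45); #3D2416 is rgb(61, 36, 22).
On the R channel (widest range): 61 ≈ 127 + (p/100)(0 − 127), so p ≈ 100×(61 − 127)/(0 − 127) = -6600/-127 = 51.97.
p = 52 reproduces all three channels after rounding.

52%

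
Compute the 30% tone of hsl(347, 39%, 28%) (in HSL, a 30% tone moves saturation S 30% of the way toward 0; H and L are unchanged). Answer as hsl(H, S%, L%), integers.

S moves 30% from 39 toward 0: 39 − 11.7 = 27.3 → 27.
H and L are unchanged.

hsl(347, 27%, 28%)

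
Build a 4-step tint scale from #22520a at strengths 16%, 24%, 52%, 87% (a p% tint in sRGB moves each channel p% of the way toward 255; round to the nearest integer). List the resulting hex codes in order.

#22520a is rgb(34, 82, 10).
16%: (34 + 35.36 = 69.36→69, 82 + 27.68 = 109.68→110, 10 + 39.2 = 49.2→49) → #456e31
24%: (34 + 53.04 = 87.04→87, 82 + 41.52 = 123.52→124, 10 + 58.8 = 68.8→69) → #577c45
52%: (34 + 114.92 = 148.92→149, 82 + 89.96 = 171.96→172, 10 + 127.4 = 137.4→137) → #95ac89
87%: (34 + 192.27 = 226.27→226, 82 + 150.51 = 232.51→233, 10 + 213.15 = 223.15→223) → #e2e9df

#456e31, #577c45, #95ac89, #e2e9df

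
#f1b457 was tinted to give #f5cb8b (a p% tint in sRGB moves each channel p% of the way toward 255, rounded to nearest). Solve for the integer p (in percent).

31%

#f1b457 is rgb(241, 180, 87); #f5cb8b is rgb(245, 203, 139).
On the B channel (widest range): 139 ≈ 87 + (p/100)(255 − 87), so p ≈ 100×(139 − 87)/(255 − 87) = 5200/168 = 30.95.
p = 31 reproduces all three channels after rounding.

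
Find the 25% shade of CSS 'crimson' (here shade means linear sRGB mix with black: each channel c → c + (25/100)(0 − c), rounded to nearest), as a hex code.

CSS crimson is rgb(220, 20, 60).
Lerp each channel 25% toward 0:
  R: 220 + 0.25×(0−220) = 220 − 55 = 165 → 165
  G: 20 + 0.25×(0−20) = 20 − 5 = 15 → 15
  B: 60 − 15 = 45 → 45
rgb(165, 15, 45) = #A50F2D.

#A50F2D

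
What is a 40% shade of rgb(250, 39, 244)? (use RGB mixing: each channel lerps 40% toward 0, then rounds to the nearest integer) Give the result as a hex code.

Lerp each channel 40% toward 0:
  R: 250 + 0.4×(0−250) = 250 − 100 = 150 → 150
  G: 39 − 15.6 = 23.4 → 23
  B: 244 − 97.6 = 146.4 → 146
rgb(150, 23, 146) = #961792.

#961792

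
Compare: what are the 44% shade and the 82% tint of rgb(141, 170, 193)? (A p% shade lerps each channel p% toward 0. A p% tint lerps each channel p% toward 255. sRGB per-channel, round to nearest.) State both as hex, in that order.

#4f5f6c, #eaf0f4

44% shade:
  R: 141 − 62.04 = 78.96 → 79
  G: 170 − 74.8 = 95.2 → 95
  B: 193 − 84.92 = 108.08 → 108
  → #4f5f6c
82% tint:
  R: 141 + 0.82×(255−141) = 141 + 93.48 = 234.48 → 234
  G: 170 + 0.82×(255−170) = 170 + 69.7 = 239.7 → 240
  B: 193 + 50.84 = 243.84 → 244
  → #eaf0f4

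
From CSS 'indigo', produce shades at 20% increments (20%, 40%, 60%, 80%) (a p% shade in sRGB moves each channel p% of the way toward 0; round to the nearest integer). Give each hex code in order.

#3C0068, #2D004E, #1E0034, #0F001A

CSS indigo is rgb(75, 0, 130).
20%: (75 − 15 = 60→60, 0→0, 130 − 26 = 104→104) → #3C0068
40%: (75 − 30 = 45→45, 0→0, 130 − 52 = 78→78) → #2D004E
60%: (75 − 45 = 30→30, 0→0, 130 − 78 = 52→52) → #1E0034
80%: (75 − 60 = 15→15, 0→0, 130 − 104 = 26→26) → #0F001A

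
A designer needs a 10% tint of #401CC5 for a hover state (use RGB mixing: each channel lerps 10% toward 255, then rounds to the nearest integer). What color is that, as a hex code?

#5333CB

#401CC5 is rgb(64, 28, 197).
Per channel, c → c + 0.1(255 − c):
  R: 64 + 19.1 = 83.1 → 83
  G: 28 + 22.7 = 50.7 → 51
  B: 197 + 0.1×(255−197) = 197 + 5.8 = 202.8 → 203
rgb(83, 51, 203) = #5333CB.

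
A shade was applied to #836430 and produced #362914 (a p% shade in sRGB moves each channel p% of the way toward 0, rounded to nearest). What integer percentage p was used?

#836430 is rgb(131, 100, 48); #362914 is rgb(54, 41, 20).
On the R channel (widest range): 54 ≈ 131 + (p/100)(0 − 131), so p ≈ 100×(54 − 131)/(0 − 131) = -7700/-131 = 58.78.
p = 59 reproduces all three channels after rounding.

59%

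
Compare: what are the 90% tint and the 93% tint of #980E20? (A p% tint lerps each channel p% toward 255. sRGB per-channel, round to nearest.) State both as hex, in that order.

#F5E7E9, #F8EEEF

#980E20 is rgb(152, 14, 32).
90% tint:
  R: 152 + 0.9×(255−152) = 152 + 92.7 = 244.7 → 245
  G: 14 + 216.9 = 230.9 → 231
  B: 32 + 0.9×(255−32) = 32 + 200.7 = 232.7 → 233
  → #F5E7E9
93% tint:
  R: 152 + 0.93×(255−152) = 152 + 95.79 = 247.79 → 248
  G: 14 + 224.13 = 238.13 → 238
  B: 32 + 207.39 = 239.39 → 239
  → #F8EEEF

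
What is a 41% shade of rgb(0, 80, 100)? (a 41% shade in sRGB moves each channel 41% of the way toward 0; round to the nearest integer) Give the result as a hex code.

Lerp each channel 41% toward 0:
  R: 0 + 0 = 0 → 0
  G: 80 − 32.8 = 47.2 → 47
  B: 100 + 0.41×(0−100) = 100 − 41 = 59 → 59
rgb(0, 47, 59) = #002F3B.

#002F3B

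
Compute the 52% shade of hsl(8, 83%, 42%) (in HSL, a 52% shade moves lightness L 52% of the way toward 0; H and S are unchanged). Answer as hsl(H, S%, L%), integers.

hsl(8, 83%, 20%)

L moves 52% from 42 toward 0: 42 − 21.84 = 20.16 → 20.
H and S are unchanged.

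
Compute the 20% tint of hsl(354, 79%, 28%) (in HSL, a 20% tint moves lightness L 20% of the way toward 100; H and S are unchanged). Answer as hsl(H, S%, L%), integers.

hsl(354, 79%, 42%)

L moves 20% from 28 toward 100: 28 + 14.4 = 42.4 → 42.
H and S are unchanged.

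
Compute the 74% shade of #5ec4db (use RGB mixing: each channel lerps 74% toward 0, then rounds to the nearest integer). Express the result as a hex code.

#183339

#5ec4db is rgb(94, 196, 219).
Lerp each channel 74% toward 0:
  R: 94 − 69.56 = 24.44 → 24
  G: 196 − 145.04 = 50.96 → 51
  B: 219 + 0.74×(0−219) = 219 − 162.06 = 56.94 → 57
rgb(24, 51, 57) = #183339.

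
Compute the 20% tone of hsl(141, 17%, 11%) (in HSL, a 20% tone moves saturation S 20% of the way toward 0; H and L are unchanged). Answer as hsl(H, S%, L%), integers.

hsl(141, 14%, 11%)

S moves 20% from 17 toward 0: 17 − 3.4 = 13.6 → 14.
H and L are unchanged.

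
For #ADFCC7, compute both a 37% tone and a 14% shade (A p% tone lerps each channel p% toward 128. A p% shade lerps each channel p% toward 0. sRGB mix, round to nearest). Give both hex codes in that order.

#ADFCC7 is rgb(173, 252, 199).
37% tone:
  R: 173 − 16.65 = 156.35 → 156
  G: 252 + 0.37×(128−252) = 252 − 45.88 = 206.12 → 206
  B: 199 + 0.37×(128−199) = 199 − 26.27 = 172.73 → 173
  → #9CCEAD
14% shade:
  R: 173 − 24.22 = 148.78 → 149
  G: 252 − 35.28 = 216.72 → 217
  B: 199 + 0.14×(0−199) = 199 − 27.86 = 171.14 → 171
  → #95D9AB

#9CCEAD, #95D9AB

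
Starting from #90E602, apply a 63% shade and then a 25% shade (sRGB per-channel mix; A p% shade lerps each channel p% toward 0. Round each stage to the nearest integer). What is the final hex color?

#90E602 is rgb(144, 230, 2).
A 63% shade moves each channel 63% toward 0:
  R: 144 + 0.63×(0−144) = 144 − 90.72 = 53.28 → 53
  G: 230 − 144.9 = 85.1 → 85
  B: 2 + 0.63×(0−2) = 2 − 1.26 = 0.74 → 1
After the shade: rgb(53, 85, 1) = #355501.
A 25% shade moves each channel 25% toward 0:
  R: 53 + 0.25×(0−53) = 53 − 13.25 = 39.75 → 40
  G: 85 − 21.25 = 63.75 → 64
  B: 1 − 0.25 = 0.75 → 1
rgb(40, 64, 1) = #284001.

#284001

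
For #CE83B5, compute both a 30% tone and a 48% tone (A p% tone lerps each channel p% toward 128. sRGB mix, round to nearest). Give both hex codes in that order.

#B782A5, #A9829C

#CE83B5 is rgb(206, 131, 181).
30% tone:
  R: 206 + 0.3×(128−206) = 206 − 23.4 = 182.6 → 183
  G: 131 + 0.3×(128−131) = 131 − 0.9 = 130.1 → 130
  B: 181 + 0.3×(128−181) = 181 − 15.9 = 165.1 → 165
  → #B782A5
48% tone:
  R: 206 − 37.44 = 168.56 → 169
  G: 131 + 0.48×(128−131) = 131 − 1.44 = 129.56 → 130
  B: 181 − 25.44 = 155.56 → 156
  → #A9829C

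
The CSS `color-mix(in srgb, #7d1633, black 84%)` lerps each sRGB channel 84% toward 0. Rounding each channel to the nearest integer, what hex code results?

#7d1633 is rgb(125, 22, 51).
Lerp each channel 84% toward 0:
  R: 125 − 105 = 20 → 20
  G: 22 − 18.48 = 3.52 → 4
  B: 51 + 0.84×(0−51) = 51 − 42.84 = 8.16 → 8
rgb(20, 4, 8) = #140408.

#140408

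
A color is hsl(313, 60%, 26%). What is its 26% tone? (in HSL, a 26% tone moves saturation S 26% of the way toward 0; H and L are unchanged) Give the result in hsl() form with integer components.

hsl(313, 44%, 26%)

S moves 26% from 60 toward 0: 60 − 15.6 = 44.4 → 44.
H and L are unchanged.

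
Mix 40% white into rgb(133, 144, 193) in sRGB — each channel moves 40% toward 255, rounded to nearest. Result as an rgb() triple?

rgb(182, 188, 218)

Lerp each channel 40% toward 255:
  R: 133 + 48.8 = 181.8 → 182
  G: 144 + 0.4×(255−144) = 144 + 44.4 = 188.4 → 188
  B: 193 + 0.4×(255−193) = 193 + 24.8 = 217.8 → 218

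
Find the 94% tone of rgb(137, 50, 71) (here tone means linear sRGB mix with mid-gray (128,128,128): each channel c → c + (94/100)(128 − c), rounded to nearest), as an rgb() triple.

A 94% tone moves each channel 94% toward 128:
  R: 137 + 0.94×(128−137) = 137 − 8.46 = 128.54 → 129
  G: 50 + 0.94×(128−50) = 50 + 73.32 = 123.32 → 123
  B: 71 + 0.94×(128−71) = 71 + 53.58 = 124.58 → 125

rgb(129, 123, 125)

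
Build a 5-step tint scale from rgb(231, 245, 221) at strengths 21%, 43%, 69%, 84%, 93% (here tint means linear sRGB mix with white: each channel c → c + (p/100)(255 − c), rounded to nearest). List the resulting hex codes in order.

21%: (231 + 5.04 = 236.04→236, 245 + 2.1 = 247.1→247, 221 + 7.14 = 228.14→228) → #ecf7e4
43%: (231 + 10.32 = 241.32→241, 245 + 4.3 = 249.3→249, 221 + 14.62 = 235.62→236) → #f1f9ec
69%: (231 + 16.56 = 247.56→248, 245 + 6.9 = 251.9→252, 221 + 23.46 = 244.46→244) → #f8fcf4
84%: (231 + 20.16 = 251.16→251, 245 + 8.4 = 253.4→253, 221 + 28.56 = 249.56→250) → #fbfdfa
93%: (231 + 22.32 = 253.32→253, 245 + 9.3 = 254.3→254, 221 + 31.62 = 252.62→253) → #fdfefd

#ecf7e4, #f1f9ec, #f8fcf4, #fbfdfa, #fdfefd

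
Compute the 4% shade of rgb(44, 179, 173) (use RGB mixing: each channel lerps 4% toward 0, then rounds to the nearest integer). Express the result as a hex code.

#2aaca6

A 4% shade moves each channel 4% toward 0:
  R: 44 − 1.76 = 42.24 → 42
  G: 179 + 0.04×(0−179) = 179 − 7.16 = 171.84 → 172
  B: 173 + 0.04×(0−173) = 173 − 6.92 = 166.08 → 166
rgb(42, 172, 166) = #2aaca6.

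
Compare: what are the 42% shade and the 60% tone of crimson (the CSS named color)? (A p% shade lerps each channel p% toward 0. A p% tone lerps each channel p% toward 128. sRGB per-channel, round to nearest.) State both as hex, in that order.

#800c23, #a55565

CSS crimson is rgb(220, 20, 60).
42% shade:
  R: 220 + 0.42×(0−220) = 220 − 92.4 = 127.6 → 128
  G: 20 − 8.4 = 11.6 → 12
  B: 60 + 0.42×(0−60) = 60 − 25.2 = 34.8 → 35
  → #800c23
60% tone:
  R: 220 − 55.2 = 164.8 → 165
  G: 20 + 0.6×(128−20) = 20 + 64.8 = 84.8 → 85
  B: 60 + 40.8 = 100.8 → 101
  → #a55565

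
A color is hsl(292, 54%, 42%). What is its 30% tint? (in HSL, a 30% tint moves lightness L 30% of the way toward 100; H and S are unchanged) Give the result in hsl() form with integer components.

hsl(292, 54%, 59%)

L moves 30% from 42 toward 100: 42 + 17.4 = 59.4 → 59.
H and S are unchanged.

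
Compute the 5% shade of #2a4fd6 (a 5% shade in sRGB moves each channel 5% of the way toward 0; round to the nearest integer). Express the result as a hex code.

#284bcb

#2a4fd6 is rgb(42, 79, 214).
Per channel, c → c + 0.05(0 − c):
  R: 42 − 2.1 = 39.9 → 40
  G: 79 − 3.95 = 75.05 → 75
  B: 214 − 10.7 = 203.3 → 203
rgb(40, 75, 203) = #284bcb.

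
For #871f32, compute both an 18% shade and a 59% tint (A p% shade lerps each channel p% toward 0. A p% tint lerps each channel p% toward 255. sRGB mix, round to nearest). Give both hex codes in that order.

#6f1929, #cea3ab

#871f32 is rgb(135, 31, 50).
18% shade:
  R: 135 + 0.18×(0−135) = 135 − 24.3 = 110.7 → 111
  G: 31 − 5.58 = 25.42 → 25
  B: 50 + 0.18×(0−50) = 50 − 9 = 41 → 41
  → #6f1929
59% tint:
  R: 135 + 0.59×(255−135) = 135 + 70.8 = 205.8 → 206
  G: 31 + 0.59×(255−31) = 31 + 132.16 = 163.16 → 163
  B: 50 + 0.59×(255−50) = 50 + 120.95 = 170.95 → 171
  → #cea3ab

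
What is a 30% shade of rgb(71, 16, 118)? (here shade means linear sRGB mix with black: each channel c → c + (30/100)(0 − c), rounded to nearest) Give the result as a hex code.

#320b53

Per channel, c → c + 0.3(0 − c):
  R: 71 − 21.3 = 49.7 → 50
  G: 16 − 4.8 = 11.2 → 11
  B: 118 + 0.3×(0−118) = 118 − 35.4 = 82.6 → 83
rgb(50, 11, 83) = #320b53.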